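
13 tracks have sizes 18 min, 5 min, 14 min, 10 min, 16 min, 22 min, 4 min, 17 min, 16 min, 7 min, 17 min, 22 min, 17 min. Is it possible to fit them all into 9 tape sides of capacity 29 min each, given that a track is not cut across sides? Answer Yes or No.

A valid assignment using 9 tape sides:
  side 1: 22 + 7 = 29
  side 2: 22 + 5 = 27
  side 3: 18 + 10 = 28
  side 4: 17 + 4 = 21
  side 5: 17 = 17
  side 6: 17 = 17
  side 7: 16 = 16
  side 8: 16 = 16
  side 9: 14 = 14
Every load is within 29 min, so 9 tape sides suffice.

Yes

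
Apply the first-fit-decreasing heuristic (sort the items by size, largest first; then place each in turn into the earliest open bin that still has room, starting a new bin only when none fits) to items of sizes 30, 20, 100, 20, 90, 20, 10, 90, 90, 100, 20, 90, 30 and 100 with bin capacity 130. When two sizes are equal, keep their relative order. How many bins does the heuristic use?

7

Sorted descending: 100, 100, 100, 90, 90, 90, 90, 30, 30, 20, 20, 20, 20, 10.
  100 → bin 1 (new)  [load 100/130]
  100 → bin 2 (new)  [load 100/130]
  100 → bin 3 (new)  [load 100/130]
  90 → bin 4 (new)  [load 90/130]
  90 → bin 5 (new)  [load 90/130]
  90 → bin 6 (new)  [load 90/130]
  90 → bin 7 (new)  [load 90/130]
  30 → bin 1  [load 130/130]
  30 → bin 2  [load 130/130]
  20 → bin 3  [load 120/130]
  20 → bin 4  [load 110/130]
  20 → bin 4  [load 130/130]
  20 → bin 5  [load 110/130]
  10 → bin 3  [load 130/130]
7 bins opened.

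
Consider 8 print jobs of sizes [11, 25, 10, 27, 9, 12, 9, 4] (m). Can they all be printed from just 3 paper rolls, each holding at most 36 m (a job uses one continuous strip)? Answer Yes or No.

Yes

A valid assignment using 3 paper rolls:
  roll 1: 27 + 9 = 36
  roll 2: 25 + 11 = 36
  roll 3: 12 + 10 + 9 + 4 = 35
Every load is within 36 m, so 3 paper rolls suffice.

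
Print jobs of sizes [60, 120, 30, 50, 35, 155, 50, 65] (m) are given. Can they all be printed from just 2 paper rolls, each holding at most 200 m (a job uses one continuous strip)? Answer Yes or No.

No

Total = 565 m; ⌈565/200⌉ = 3.
At least 3 paper rolls are required, but only 2 are allowed.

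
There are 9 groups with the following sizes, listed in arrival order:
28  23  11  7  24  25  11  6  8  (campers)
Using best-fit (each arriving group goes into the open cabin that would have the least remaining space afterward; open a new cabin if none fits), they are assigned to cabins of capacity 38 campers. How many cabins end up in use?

  28 → cabin 1 (new)  [load 28/38]
  23 → cabin 2 (new)  [load 23/38]
  11 → cabin 2  [load 34/38]
  7 → cabin 1  [load 35/38]
  24 → cabin 3 (new)  [load 24/38]
  25 → cabin 4 (new)  [load 25/38]
  11 → cabin 4  [load 36/38]
  6 → cabin 3  [load 30/38]
  8 → cabin 3  [load 38/38]
4 cabins opened.

4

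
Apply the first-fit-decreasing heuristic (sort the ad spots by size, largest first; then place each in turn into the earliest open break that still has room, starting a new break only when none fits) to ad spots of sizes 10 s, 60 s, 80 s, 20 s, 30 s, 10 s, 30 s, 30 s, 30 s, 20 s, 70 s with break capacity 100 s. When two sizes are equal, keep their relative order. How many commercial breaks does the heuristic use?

4

Sorted descending: 80, 70, 60, 30, 30, 30, 30, 20, 20, 10, 10.
  80 → break 1 (new)  [load 80/100]
  70 → break 2 (new)  [load 70/100]
  60 → break 3 (new)  [load 60/100]
  30 → break 2  [load 100/100]
  30 → break 3  [load 90/100]
  30 → break 4 (new)  [load 30/100]
  30 → break 4  [load 60/100]
  20 → break 1  [load 100/100]
  20 → break 4  [load 80/100]
  10 → break 3  [load 100/100]
  10 → break 4  [load 90/100]
4 commercial breaks opened.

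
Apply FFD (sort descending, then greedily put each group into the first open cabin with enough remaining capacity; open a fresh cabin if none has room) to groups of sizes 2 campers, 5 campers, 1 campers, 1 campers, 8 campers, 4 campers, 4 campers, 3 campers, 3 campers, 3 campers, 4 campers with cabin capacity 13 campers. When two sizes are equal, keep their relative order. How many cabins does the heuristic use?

Sorted descending: 8, 5, 4, 4, 4, 3, 3, 3, 2, 1, 1.
  8 → cabin 1 (new)  [load 8/13]
  5 → cabin 1  [load 13/13]
  4 → cabin 2 (new)  [load 4/13]
  4 → cabin 2  [load 8/13]
  4 → cabin 2  [load 12/13]
  3 → cabin 3 (new)  [load 3/13]
  3 → cabin 3  [load 6/13]
  3 → cabin 3  [load 9/13]
  2 → cabin 3  [load 11/13]
  1 → cabin 2  [load 13/13]
  1 → cabin 3  [load 12/13]
3 cabins opened.

3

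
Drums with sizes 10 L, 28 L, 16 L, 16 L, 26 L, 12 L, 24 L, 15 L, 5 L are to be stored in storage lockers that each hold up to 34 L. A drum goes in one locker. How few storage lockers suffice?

Total = 28 + 26 + 24 + 16 + 16 + 15 + 12 + 10 + 5 = 152 L.
Lower bound: ⌈152/34⌉ = 5 storage lockers.
A packing using 5 storage lockers:
  locker 1: 28 + 5 = 33
  locker 2: 26 = 26
  locker 3: 24 + 10 = 34
  locker 4: 16 + 16 = 32
  locker 5: 15 + 12 = 27
This matches the lower bound, so 5 is optimal.

5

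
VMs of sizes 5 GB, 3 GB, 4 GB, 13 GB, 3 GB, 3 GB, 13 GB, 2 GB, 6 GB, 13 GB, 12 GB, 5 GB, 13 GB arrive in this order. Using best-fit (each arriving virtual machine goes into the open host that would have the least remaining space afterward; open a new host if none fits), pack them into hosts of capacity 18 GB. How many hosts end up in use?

6

  5 → host 1 (new)  [load 5/18]
  3 → host 1  [load 8/18]
  4 → host 1  [load 12/18]
  13 → host 2 (new)  [load 13/18]
  3 → host 2  [load 16/18]
  3 → host 1  [load 15/18]
  13 → host 3 (new)  [load 13/18]
  2 → host 2  [load 18/18]
  6 → host 4 (new)  [load 6/18]
  13 → host 5 (new)  [load 13/18]
  12 → host 4  [load 18/18]
  5 → host 3  [load 18/18]
  13 → host 6 (new)  [load 13/18]
6 hosts opened.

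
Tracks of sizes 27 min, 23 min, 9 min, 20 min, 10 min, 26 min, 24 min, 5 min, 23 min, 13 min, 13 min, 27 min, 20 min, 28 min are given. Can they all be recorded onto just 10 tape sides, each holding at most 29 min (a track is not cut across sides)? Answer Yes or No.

Total = 268 min; ⌈268/29⌉ = 10.
The bound of 10 does not rule out 10, but exhaustive search shows no assignment into 10 tape sides of capacity 29 min exists — the minimum is 11.

No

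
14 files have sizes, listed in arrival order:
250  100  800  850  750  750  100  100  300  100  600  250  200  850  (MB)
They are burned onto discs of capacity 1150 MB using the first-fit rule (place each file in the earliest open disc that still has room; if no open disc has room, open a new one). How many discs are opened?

  250 → disc 1 (new)  [load 250/1150]
  100 → disc 1  [load 350/1150]
  800 → disc 1  [load 1150/1150]
  850 → disc 2 (new)  [load 850/1150]
  750 → disc 3 (new)  [load 750/1150]
  750 → disc 4 (new)  [load 750/1150]
  100 → disc 2  [load 950/1150]
  100 → disc 2  [load 1050/1150]
  300 → disc 3  [load 1050/1150]
  100 → disc 2  [load 1150/1150]
  600 → disc 5 (new)  [load 600/1150]
  250 → disc 4  [load 1000/1150]
  200 → disc 5  [load 800/1150]
  850 → disc 6 (new)  [load 850/1150]
6 discs opened.

6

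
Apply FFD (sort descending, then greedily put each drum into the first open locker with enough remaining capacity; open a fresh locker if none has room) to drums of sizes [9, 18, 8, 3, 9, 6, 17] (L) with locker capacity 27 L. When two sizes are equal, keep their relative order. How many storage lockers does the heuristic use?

3

Sorted descending: 18, 17, 9, 9, 8, 6, 3.
  18 → locker 1 (new)  [load 18/27]
  17 → locker 2 (new)  [load 17/27]
  9 → locker 1  [load 27/27]
  9 → locker 2  [load 26/27]
  8 → locker 3 (new)  [load 8/27]
  6 → locker 3  [load 14/27]
  3 → locker 3  [load 17/27]
3 storage lockers opened.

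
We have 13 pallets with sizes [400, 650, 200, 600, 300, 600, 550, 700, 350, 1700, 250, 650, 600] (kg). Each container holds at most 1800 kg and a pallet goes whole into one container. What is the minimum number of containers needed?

Total = 1700 + 700 + 650 + 650 + 600 + 600 + 600 + 550 + 400 + 350 + 300 + 250 + 200 = 7550 kg.
Lower bound: ⌈7550/1800⌉ = 5 containers.
A packing using 5 containers:
  container 1: 1700 = 1700
  container 2: 700 + 650 + 400 = 1750
  container 3: 650 + 600 + 550 = 1800
  container 4: 600 + 600 + 350 + 250 = 1800
  container 5: 300 + 200 = 500
This matches the lower bound, so 5 is optimal.

5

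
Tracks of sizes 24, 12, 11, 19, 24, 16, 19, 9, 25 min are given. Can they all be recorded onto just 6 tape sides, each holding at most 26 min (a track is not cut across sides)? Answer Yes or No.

Total = 159 min; ⌈159/26⌉ = 7.
At least 7 tape sides are required, but only 6 are allowed.

No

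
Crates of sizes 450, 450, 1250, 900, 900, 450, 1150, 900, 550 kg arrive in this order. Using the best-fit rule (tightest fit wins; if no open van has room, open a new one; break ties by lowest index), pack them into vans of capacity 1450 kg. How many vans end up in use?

  450 → van 1 (new)  [load 450/1450]
  450 → van 1  [load 900/1450]
  1250 → van 2 (new)  [load 1250/1450]
  900 → van 3 (new)  [load 900/1450]
  900 → van 4 (new)  [load 900/1450]
  450 → van 1  [load 1350/1450]
  1150 → van 5 (new)  [load 1150/1450]
  900 → van 6 (new)  [load 900/1450]
  550 → van 3  [load 1450/1450]
6 vans opened.

6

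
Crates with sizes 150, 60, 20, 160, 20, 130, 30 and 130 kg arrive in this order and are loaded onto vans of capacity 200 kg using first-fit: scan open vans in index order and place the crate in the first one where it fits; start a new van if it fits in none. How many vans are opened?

4

  150 → van 1 (new)  [load 150/200]
  60 → van 2 (new)  [load 60/200]
  20 → van 1  [load 170/200]
  160 → van 3 (new)  [load 160/200]
  20 → van 1  [load 190/200]
  130 → van 2  [load 190/200]
  30 → van 3  [load 190/200]
  130 → van 4 (new)  [load 130/200]
4 vans opened.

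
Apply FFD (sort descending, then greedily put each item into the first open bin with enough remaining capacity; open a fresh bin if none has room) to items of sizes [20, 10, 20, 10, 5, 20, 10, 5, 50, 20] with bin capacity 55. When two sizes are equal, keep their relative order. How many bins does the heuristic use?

Sorted descending: 50, 20, 20, 20, 20, 10, 10, 10, 5, 5.
  50 → bin 1 (new)  [load 50/55]
  20 → bin 2 (new)  [load 20/55]
  20 → bin 2  [load 40/55]
  20 → bin 3 (new)  [load 20/55]
  20 → bin 3  [load 40/55]
  10 → bin 2  [load 50/55]
  10 → bin 3  [load 50/55]
  10 → bin 4 (new)  [load 10/55]
  5 → bin 1  [load 55/55]
  5 → bin 2  [load 55/55]
4 bins opened.

4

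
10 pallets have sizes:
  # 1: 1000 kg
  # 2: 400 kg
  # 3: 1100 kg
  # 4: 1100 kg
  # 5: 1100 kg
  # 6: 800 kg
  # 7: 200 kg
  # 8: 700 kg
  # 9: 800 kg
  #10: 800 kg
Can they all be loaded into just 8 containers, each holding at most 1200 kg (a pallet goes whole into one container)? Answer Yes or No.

Yes

A valid assignment using 8 containers:
  container 1: 1100 = 1100
  container 2: 1100 = 1100
  container 3: 1100 = 1100
  container 4: 1000 + 200 = 1200
  container 5: 800 + 400 = 1200
  container 6: 800 = 800
  container 7: 800 = 800
  container 8: 700 = 700
Every load is within 1200 kg, so 8 containers suffice.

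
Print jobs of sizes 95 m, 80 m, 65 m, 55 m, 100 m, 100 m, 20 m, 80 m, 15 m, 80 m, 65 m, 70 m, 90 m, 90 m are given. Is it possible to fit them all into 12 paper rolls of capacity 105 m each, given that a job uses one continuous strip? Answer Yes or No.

Yes

A valid assignment using 12 paper rolls:
  roll 1: 100 = 100
  roll 2: 100 = 100
  roll 3: 95 = 95
  roll 4: 90 + 15 = 105
  roll 5: 90 = 90
  roll 6: 80 + 20 = 100
  roll 7: 80 = 80
  roll 8: 80 = 80
  roll 9: 70 = 70
  roll 10: 65 = 65
  roll 11: 65 = 65
  roll 12: 55 = 55
Every load is within 105 m, so 12 paper rolls suffice.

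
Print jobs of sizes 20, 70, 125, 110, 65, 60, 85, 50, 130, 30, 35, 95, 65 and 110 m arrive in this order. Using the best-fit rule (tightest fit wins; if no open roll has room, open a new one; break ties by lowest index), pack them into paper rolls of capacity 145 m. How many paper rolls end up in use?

  20 → roll 1 (new)  [load 20/145]
  70 → roll 1  [load 90/145]
  125 → roll 2 (new)  [load 125/145]
  110 → roll 3 (new)  [load 110/145]
  65 → roll 4 (new)  [load 65/145]
  60 → roll 4  [load 125/145]
  85 → roll 5 (new)  [load 85/145]
  50 → roll 1  [load 140/145]
  130 → roll 6 (new)  [load 130/145]
  30 → roll 3  [load 140/145]
  35 → roll 5  [load 120/145]
  95 → roll 7 (new)  [load 95/145]
  65 → roll 8 (new)  [load 65/145]
  110 → roll 9 (new)  [load 110/145]
9 paper rolls opened.

9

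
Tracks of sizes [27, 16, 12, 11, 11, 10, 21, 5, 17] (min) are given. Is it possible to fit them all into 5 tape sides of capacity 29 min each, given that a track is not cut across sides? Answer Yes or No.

A valid assignment using 5 tape sides:
  side 1: 27 = 27
  side 2: 21 + 5 = 26
  side 3: 17 + 12 = 29
  side 4: 16 + 11 = 27
  side 5: 11 + 10 = 21
Every load is within 29 min, so 5 tape sides suffice.

Yes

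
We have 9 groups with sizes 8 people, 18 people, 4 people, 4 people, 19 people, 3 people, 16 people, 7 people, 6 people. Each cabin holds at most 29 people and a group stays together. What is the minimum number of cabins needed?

Total = 19 + 18 + 16 + 8 + 7 + 6 + 4 + 4 + 3 = 85 people.
Lower bound: ⌈85/29⌉ = 3 cabins.
A packing using 3 cabins:
  cabin 1: 19 + 8 = 27
  cabin 2: 18 + 7 + 4 = 29
  cabin 3: 16 + 6 + 4 + 3 = 29
This matches the lower bound, so 3 is optimal.

3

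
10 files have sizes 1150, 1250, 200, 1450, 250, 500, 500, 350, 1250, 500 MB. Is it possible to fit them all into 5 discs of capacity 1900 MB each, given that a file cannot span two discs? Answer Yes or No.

A valid assignment using 5 discs:
  disc 1: 1450 + 350 = 1800
  disc 2: 1250 + 500 = 1750
  disc 3: 1250 + 500 = 1750
  disc 4: 1150 + 500 + 250 = 1900
  disc 5: 200 = 200
Every load is within 1900 MB, so 5 discs suffice.

Yes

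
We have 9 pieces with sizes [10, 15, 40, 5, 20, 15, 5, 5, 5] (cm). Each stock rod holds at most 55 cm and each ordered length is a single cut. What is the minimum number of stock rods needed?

3

Total = 40 + 20 + 15 + 15 + 10 + 5 + 5 + 5 + 5 = 120 cm.
Lower bound: ⌈120/55⌉ = 3 stock rods.
A packing using 3 stock rods:
  stock rod 1: 40 + 15 = 55
  stock rod 2: 20 + 15 + 10 + 5 + 5 = 55
  stock rod 3: 5 + 5 = 10
This matches the lower bound, so 3 is optimal.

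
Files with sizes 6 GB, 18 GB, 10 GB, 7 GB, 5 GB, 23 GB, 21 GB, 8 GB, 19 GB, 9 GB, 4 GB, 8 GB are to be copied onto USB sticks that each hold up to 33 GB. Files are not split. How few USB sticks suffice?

Total = 23 + 21 + 19 + 18 + 10 + 9 + 8 + 8 + 7 + 6 + 5 + 4 = 138 GB.
Lower bound: ⌈138/33⌉ = 5 USB sticks.
A packing using 5 USB sticks:
  USB stick 1: 23 + 10 = 33
  USB stick 2: 21 + 9 = 30
  USB stick 3: 19 + 8 + 6 = 33
  USB stick 4: 18 + 8 + 7 = 33
  USB stick 5: 5 + 4 = 9
This matches the lower bound, so 5 is optimal.

5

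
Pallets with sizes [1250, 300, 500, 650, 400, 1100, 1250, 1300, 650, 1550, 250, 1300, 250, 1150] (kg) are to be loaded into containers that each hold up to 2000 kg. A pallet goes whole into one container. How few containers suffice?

Total = 1550 + 1300 + 1300 + 1250 + 1250 + 1150 + 1100 + 650 + 650 + 500 + 400 + 300 + 250 + 250 = 11900 kg.
Lower bound: ⌈11900/2000⌉ = 6 containers.
Also, 7 pallets each exceed 1000 kg, and no two of those can share a container, so at least 7 containers are needed.
A packing using 7 containers:
  container 1: 1550 + 400 = 1950
  container 2: 1300 + 650 = 1950
  container 3: 1300 + 650 = 1950
  container 4: 1250 + 500 + 250 = 2000
  container 5: 1250 + 300 + 250 = 1800
  container 6: 1150 = 1150
  container 7: 1100 = 1100
This matches the lower bound, so 7 is optimal.

7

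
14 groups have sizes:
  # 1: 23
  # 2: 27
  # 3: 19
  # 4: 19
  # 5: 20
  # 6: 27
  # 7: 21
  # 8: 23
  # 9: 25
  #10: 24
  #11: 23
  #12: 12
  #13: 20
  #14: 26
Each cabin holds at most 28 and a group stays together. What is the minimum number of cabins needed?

Total = 27 + 27 + 26 + 25 + 24 + 23 + 23 + 23 + 21 + 20 + 20 + 19 + 19 + 12 = 309.
Lower bound: ⌈309/28⌉ = 12 cabins.
Also, 13 groups each exceed 14, and no two of those can share a cabin, so at least 13 cabins are needed.
A packing using 14 cabins:
  cabin 1: 27 = 27
  cabin 2: 27 = 27
  cabin 3: 26 = 26
  cabin 4: 25 = 25
  cabin 5: 24 = 24
  cabin 6: 23 = 23
  cabin 7: 23 = 23
  cabin 8: 23 = 23
  cabin 9: 21 = 21
  cabin 10: 20 = 20
  cabin 11: 20 = 20
  cabin 12: 19 = 19
  cabin 13: 19 = 19
  cabin 14: 12 = 12
No arrangement into 13 cabins stays within capacity, so 14 is optimal.

14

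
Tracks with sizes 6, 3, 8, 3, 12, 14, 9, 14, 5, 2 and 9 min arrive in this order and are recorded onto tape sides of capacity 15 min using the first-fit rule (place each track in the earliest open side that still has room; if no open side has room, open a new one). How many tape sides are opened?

7

  6 → side 1 (new)  [load 6/15]
  3 → side 1  [load 9/15]
  8 → side 2 (new)  [load 8/15]
  3 → side 1  [load 12/15]
  12 → side 3 (new)  [load 12/15]
  14 → side 4 (new)  [load 14/15]
  9 → side 5 (new)  [load 9/15]
  14 → side 6 (new)  [load 14/15]
  5 → side 2  [load 13/15]
  2 → side 1  [load 14/15]
  9 → side 7 (new)  [load 9/15]
7 tape sides opened.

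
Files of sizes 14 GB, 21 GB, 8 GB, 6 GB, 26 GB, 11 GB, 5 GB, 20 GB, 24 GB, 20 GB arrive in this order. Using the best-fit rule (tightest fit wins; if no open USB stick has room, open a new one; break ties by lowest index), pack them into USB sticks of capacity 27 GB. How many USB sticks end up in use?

7

  14 → USB stick 1 (new)  [load 14/27]
  21 → USB stick 2 (new)  [load 21/27]
  8 → USB stick 1  [load 22/27]
  6 → USB stick 2  [load 27/27]
  26 → USB stick 3 (new)  [load 26/27]
  11 → USB stick 4 (new)  [load 11/27]
  5 → USB stick 1  [load 27/27]
  20 → USB stick 5 (new)  [load 20/27]
  24 → USB stick 6 (new)  [load 24/27]
  20 → USB stick 7 (new)  [load 20/27]
7 USB sticks opened.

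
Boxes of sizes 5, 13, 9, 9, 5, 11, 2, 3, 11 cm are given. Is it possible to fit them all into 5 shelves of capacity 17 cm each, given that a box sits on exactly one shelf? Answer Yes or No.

A valid assignment using 5 shelves:
  shelf 1: 13 + 3 = 16
  shelf 2: 11 + 5 = 16
  shelf 3: 11 + 5 = 16
  shelf 4: 9 + 2 = 11
  shelf 5: 9 = 9
Every load is within 17 cm, so 5 shelves suffice.

Yes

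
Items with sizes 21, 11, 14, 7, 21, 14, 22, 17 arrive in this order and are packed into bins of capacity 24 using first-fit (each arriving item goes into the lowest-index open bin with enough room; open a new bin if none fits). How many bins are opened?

  21 → bin 1 (new)  [load 21/24]
  11 → bin 2 (new)  [load 11/24]
  14 → bin 3 (new)  [load 14/24]
  7 → bin 2  [load 18/24]
  21 → bin 4 (new)  [load 21/24]
  14 → bin 5 (new)  [load 14/24]
  22 → bin 6 (new)  [load 22/24]
  17 → bin 7 (new)  [load 17/24]
7 bins opened.

7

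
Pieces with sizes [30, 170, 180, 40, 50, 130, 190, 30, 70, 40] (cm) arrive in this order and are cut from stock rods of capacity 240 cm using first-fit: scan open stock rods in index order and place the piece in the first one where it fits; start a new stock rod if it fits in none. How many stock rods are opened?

4

  30 → stock rod 1 (new)  [load 30/240]
  170 → stock rod 1  [load 200/240]
  180 → stock rod 2 (new)  [load 180/240]
  40 → stock rod 1  [load 240/240]
  50 → stock rod 2  [load 230/240]
  130 → stock rod 3 (new)  [load 130/240]
  190 → stock rod 4 (new)  [load 190/240]
  30 → stock rod 3  [load 160/240]
  70 → stock rod 3  [load 230/240]
  40 → stock rod 4  [load 230/240]
4 stock rods opened.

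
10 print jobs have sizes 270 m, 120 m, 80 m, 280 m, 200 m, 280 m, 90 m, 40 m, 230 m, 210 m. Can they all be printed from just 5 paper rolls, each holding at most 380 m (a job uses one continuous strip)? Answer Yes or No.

Total = 1800 m; ⌈1800/380⌉ = 5.
6 print jobs each exceed half the capacity and cannot share a roll, forcing at least 6 paper rolls.
At least 6 paper rolls are required, but only 5 are allowed.

No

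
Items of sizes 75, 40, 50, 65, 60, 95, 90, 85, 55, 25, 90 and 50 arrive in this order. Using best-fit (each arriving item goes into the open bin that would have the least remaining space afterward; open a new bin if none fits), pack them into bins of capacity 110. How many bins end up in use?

9

  75 → bin 1 (new)  [load 75/110]
  40 → bin 2 (new)  [load 40/110]
  50 → bin 2  [load 90/110]
  65 → bin 3 (new)  [load 65/110]
  60 → bin 4 (new)  [load 60/110]
  95 → bin 5 (new)  [load 95/110]
  90 → bin 6 (new)  [load 90/110]
  85 → bin 7 (new)  [load 85/110]
  55 → bin 8 (new)  [load 55/110]
  25 → bin 7  [load 110/110]
  90 → bin 9 (new)  [load 90/110]
  50 → bin 4  [load 110/110]
9 bins opened.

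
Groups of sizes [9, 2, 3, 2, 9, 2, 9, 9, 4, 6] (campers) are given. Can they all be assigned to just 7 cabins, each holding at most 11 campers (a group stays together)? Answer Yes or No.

A valid assignment using 6 cabins:
  cabin 1: 9 + 2 = 11
  cabin 2: 9 + 2 = 11
  cabin 3: 9 + 2 = 11
  cabin 4: 9 = 9
  cabin 5: 6 + 4 = 10
  cabin 6: 3 = 3
That uses only 6 ≤ 7, so 7 cabins are enough.

Yes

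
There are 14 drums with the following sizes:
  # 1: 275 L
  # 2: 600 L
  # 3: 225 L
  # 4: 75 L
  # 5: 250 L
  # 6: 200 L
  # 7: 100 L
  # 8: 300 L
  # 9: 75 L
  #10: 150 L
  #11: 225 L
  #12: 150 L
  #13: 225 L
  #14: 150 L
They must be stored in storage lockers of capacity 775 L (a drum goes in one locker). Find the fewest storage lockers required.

4

Total = 600 + 300 + 275 + 250 + 225 + 225 + 225 + 200 + 150 + 150 + 150 + 100 + 75 + 75 = 3000 L.
Lower bound: ⌈3000/775⌉ = 4 storage lockers.
A packing using 4 storage lockers:
  locker 1: 600 + 150 = 750
  locker 2: 300 + 275 + 200 = 775
  locker 3: 250 + 225 + 225 + 75 = 775
  locker 4: 225 + 150 + 150 + 100 + 75 = 700
This matches the lower bound, so 4 is optimal.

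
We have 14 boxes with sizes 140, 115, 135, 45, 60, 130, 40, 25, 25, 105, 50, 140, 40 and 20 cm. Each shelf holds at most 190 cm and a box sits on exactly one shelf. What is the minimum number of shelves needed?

Total = 140 + 140 + 135 + 130 + 115 + 105 + 60 + 50 + 45 + 40 + 40 + 25 + 25 + 20 = 1070 cm.
Lower bound: ⌈1070/190⌉ = 6 shelves.
A packing using 6 shelves:
  shelf 1: 140 + 50 = 190
  shelf 2: 140 + 45 = 185
  shelf 3: 135 + 40 = 175
  shelf 4: 130 + 60 = 190
  shelf 5: 115 + 40 + 25 = 180
  shelf 6: 105 + 25 + 20 = 150
This matches the lower bound, so 6 is optimal.

6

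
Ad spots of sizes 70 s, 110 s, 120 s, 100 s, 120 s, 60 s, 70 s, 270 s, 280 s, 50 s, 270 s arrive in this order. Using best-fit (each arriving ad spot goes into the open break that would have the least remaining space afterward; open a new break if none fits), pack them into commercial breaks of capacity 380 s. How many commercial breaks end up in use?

5

  70 → break 1 (new)  [load 70/380]
  110 → break 1  [load 180/380]
  120 → break 1  [load 300/380]
  100 → break 2 (new)  [load 100/380]
  120 → break 2  [load 220/380]
  60 → break 1  [load 360/380]
  70 → break 2  [load 290/380]
  270 → break 3 (new)  [load 270/380]
  280 → break 4 (new)  [load 280/380]
  50 → break 2  [load 340/380]
  270 → break 5 (new)  [load 270/380]
5 commercial breaks opened.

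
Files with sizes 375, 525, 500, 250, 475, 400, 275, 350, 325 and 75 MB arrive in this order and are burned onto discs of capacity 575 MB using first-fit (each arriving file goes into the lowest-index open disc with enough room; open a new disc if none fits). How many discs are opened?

8

  375 → disc 1 (new)  [load 375/575]
  525 → disc 2 (new)  [load 525/575]
  500 → disc 3 (new)  [load 500/575]
  250 → disc 4 (new)  [load 250/575]
  475 → disc 5 (new)  [load 475/575]
  400 → disc 6 (new)  [load 400/575]
  275 → disc 4  [load 525/575]
  350 → disc 7 (new)  [load 350/575]
  325 → disc 8 (new)  [load 325/575]
  75 → disc 1  [load 450/575]
8 discs opened.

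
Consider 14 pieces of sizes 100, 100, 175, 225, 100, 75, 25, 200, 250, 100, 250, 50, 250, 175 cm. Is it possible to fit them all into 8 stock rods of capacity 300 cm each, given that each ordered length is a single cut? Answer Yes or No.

A valid assignment using 8 stock rods:
  stock rod 1: 250 + 50 = 300
  stock rod 2: 250 + 25 = 275
  stock rod 3: 250 = 250
  stock rod 4: 225 + 75 = 300
  stock rod 5: 200 + 100 = 300
  stock rod 6: 175 + 100 = 275
  stock rod 7: 175 + 100 = 275
  stock rod 8: 100 = 100
Every load is within 300 cm, so 8 stock rods suffice.

Yes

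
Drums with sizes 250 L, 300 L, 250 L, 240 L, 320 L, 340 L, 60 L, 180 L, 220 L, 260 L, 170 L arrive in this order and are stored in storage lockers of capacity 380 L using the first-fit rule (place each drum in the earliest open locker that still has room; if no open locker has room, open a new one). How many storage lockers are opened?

  250 → locker 1 (new)  [load 250/380]
  300 → locker 2 (new)  [load 300/380]
  250 → locker 3 (new)  [load 250/380]
  240 → locker 4 (new)  [load 240/380]
  320 → locker 5 (new)  [load 320/380]
  340 → locker 6 (new)  [load 340/380]
  60 → locker 1  [load 310/380]
  180 → locker 7 (new)  [load 180/380]
  220 → locker 8 (new)  [load 220/380]
  260 → locker 9 (new)  [load 260/380]
  170 → locker 7  [load 350/380]
9 storage lockers opened.

9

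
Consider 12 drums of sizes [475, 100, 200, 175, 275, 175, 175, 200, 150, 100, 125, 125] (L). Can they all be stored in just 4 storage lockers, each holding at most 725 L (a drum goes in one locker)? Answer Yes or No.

Yes

A valid assignment using 4 storage lockers:
  locker 1: 475 + 200 = 675
  locker 2: 275 + 200 + 175 = 650
  locker 3: 175 + 175 + 150 + 125 + 100 = 725
  locker 4: 125 + 100 = 225
Every load is within 725 L, so 4 storage lockers suffice.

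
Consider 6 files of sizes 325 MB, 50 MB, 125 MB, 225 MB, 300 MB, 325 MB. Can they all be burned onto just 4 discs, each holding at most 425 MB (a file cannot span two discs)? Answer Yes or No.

Yes

A valid assignment using 4 discs:
  disc 1: 325 + 50 = 375
  disc 2: 325 = 325
  disc 3: 300 + 125 = 425
  disc 4: 225 = 225
Every load is within 425 MB, so 4 discs suffice.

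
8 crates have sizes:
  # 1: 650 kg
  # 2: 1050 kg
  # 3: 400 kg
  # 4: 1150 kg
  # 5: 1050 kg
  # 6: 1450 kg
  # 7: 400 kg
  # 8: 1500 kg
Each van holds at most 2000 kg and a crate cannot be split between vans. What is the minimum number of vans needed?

5

Total = 1500 + 1450 + 1150 + 1050 + 1050 + 650 + 400 + 400 = 7650 kg.
Lower bound: ⌈7650/2000⌉ = 4 vans.
Also, 5 crates each exceed 1000 kg, and no two of those can share a van, so at least 5 vans are needed.
A packing using 5 vans:
  van 1: 1500 + 400 = 1900
  van 2: 1450 + 400 = 1850
  van 3: 1150 + 650 = 1800
  van 4: 1050 = 1050
  van 5: 1050 = 1050
This matches the lower bound, so 5 is optimal.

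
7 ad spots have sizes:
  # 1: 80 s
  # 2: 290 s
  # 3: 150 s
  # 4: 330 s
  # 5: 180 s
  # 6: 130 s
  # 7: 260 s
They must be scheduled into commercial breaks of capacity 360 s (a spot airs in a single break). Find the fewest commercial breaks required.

5

Total = 330 + 290 + 260 + 180 + 150 + 130 + 80 = 1420 s.
Lower bound: ⌈1420/360⌉ = 4 commercial breaks.
A packing using 5 commercial breaks:
  break 1: 330 = 330
  break 2: 290 = 290
  break 3: 260 + 80 = 340
  break 4: 180 + 150 = 330
  break 5: 130 = 130
No arrangement into 4 commercial breaks stays within capacity, so 5 is optimal.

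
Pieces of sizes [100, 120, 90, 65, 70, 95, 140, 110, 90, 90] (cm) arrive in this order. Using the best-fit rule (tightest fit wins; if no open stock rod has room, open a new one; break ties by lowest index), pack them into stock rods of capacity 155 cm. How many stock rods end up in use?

  100 → stock rod 1 (new)  [load 100/155]
  120 → stock rod 2 (new)  [load 120/155]
  90 → stock rod 3 (new)  [load 90/155]
  65 → stock rod 3  [load 155/155]
  70 → stock rod 4 (new)  [load 70/155]
  95 → stock rod 5 (new)  [load 95/155]
  140 → stock rod 6 (new)  [load 140/155]
  110 → stock rod 7 (new)  [load 110/155]
  90 → stock rod 8 (new)  [load 90/155]
  90 → stock rod 9 (new)  [load 90/155]
9 stock rods opened.

9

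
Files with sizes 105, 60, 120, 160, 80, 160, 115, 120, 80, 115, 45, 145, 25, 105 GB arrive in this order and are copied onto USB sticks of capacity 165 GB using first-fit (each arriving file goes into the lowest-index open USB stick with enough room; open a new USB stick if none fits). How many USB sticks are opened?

  105 → USB stick 1 (new)  [load 105/165]
  60 → USB stick 1  [load 165/165]
  120 → USB stick 2 (new)  [load 120/165]
  160 → USB stick 3 (new)  [load 160/165]
  80 → USB stick 4 (new)  [load 80/165]
  160 → USB stick 5 (new)  [load 160/165]
  115 → USB stick 6 (new)  [load 115/165]
  120 → USB stick 7 (new)  [load 120/165]
  80 → USB stick 4  [load 160/165]
  115 → USB stick 8 (new)  [load 115/165]
  45 → USB stick 2  [load 165/165]
  145 → USB stick 9 (new)  [load 145/165]
  25 → USB stick 6  [load 140/165]
  105 → USB stick 10 (new)  [load 105/165]
10 USB sticks opened.

10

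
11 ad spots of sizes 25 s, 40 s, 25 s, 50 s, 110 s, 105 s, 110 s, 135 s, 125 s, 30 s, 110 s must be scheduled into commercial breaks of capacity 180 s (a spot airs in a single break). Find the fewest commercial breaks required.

6

Total = 135 + 125 + 110 + 110 + 110 + 105 + 50 + 40 + 30 + 25 + 25 = 865 s.
Lower bound: ⌈865/180⌉ = 5 commercial breaks.
Also, 6 ad spots each exceed 90 s, and no two of those can share a break, so at least 6 commercial breaks are needed.
A packing using 6 commercial breaks:
  break 1: 135 + 40 = 175
  break 2: 125 + 50 = 175
  break 3: 110 + 30 + 25 = 165
  break 4: 110 + 25 = 135
  break 5: 110 = 110
  break 6: 105 = 105
This matches the lower bound, so 6 is optimal.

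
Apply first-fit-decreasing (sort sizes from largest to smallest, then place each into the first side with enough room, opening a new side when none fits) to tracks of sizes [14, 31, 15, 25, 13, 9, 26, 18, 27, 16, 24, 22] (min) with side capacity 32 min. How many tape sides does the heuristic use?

9

Sorted descending: 31, 27, 26, 25, 24, 22, 18, 16, 15, 14, 13, 9.
  31 → side 1 (new)  [load 31/32]
  27 → side 2 (new)  [load 27/32]
  26 → side 3 (new)  [load 26/32]
  25 → side 4 (new)  [load 25/32]
  24 → side 5 (new)  [load 24/32]
  22 → side 6 (new)  [load 22/32]
  18 → side 7 (new)  [load 18/32]
  16 → side 8 (new)  [load 16/32]
  15 → side 8  [load 31/32]
  14 → side 7  [load 32/32]
  13 → side 9 (new)  [load 13/32]
  9 → side 6  [load 31/32]
9 tape sides opened.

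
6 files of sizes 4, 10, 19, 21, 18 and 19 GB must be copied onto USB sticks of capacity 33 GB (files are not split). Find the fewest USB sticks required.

4

Total = 21 + 19 + 19 + 18 + 10 + 4 = 91 GB.
Lower bound: ⌈91/33⌉ = 3 USB sticks.
Also, 4 files each exceed 33/2 GB, and no two of those can share a USB stick, so at least 4 USB sticks are needed.
A packing using 4 USB sticks:
  USB stick 1: 21 + 10 = 31
  USB stick 2: 19 + 4 = 23
  USB stick 3: 19 = 19
  USB stick 4: 18 = 18
This matches the lower bound, so 4 is optimal.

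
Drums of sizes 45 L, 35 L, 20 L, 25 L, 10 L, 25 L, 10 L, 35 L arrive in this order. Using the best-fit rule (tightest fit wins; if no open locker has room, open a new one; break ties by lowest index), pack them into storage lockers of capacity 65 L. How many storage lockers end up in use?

4

  45 → locker 1 (new)  [load 45/65]
  35 → locker 2 (new)  [load 35/65]
  20 → locker 1  [load 65/65]
  25 → locker 2  [load 60/65]
  10 → locker 3 (new)  [load 10/65]
  25 → locker 3  [load 35/65]
  10 → locker 3  [load 45/65]
  35 → locker 4 (new)  [load 35/65]
4 storage lockers opened.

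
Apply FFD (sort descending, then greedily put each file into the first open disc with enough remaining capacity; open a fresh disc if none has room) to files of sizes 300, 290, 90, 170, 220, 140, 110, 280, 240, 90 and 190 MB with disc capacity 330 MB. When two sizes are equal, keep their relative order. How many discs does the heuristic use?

7

Sorted descending: 300, 290, 280, 240, 220, 190, 170, 140, 110, 90, 90.
  300 → disc 1 (new)  [load 300/330]
  290 → disc 2 (new)  [load 290/330]
  280 → disc 3 (new)  [load 280/330]
  240 → disc 4 (new)  [load 240/330]
  220 → disc 5 (new)  [load 220/330]
  190 → disc 6 (new)  [load 190/330]
  170 → disc 7 (new)  [load 170/330]
  140 → disc 6  [load 330/330]
  110 → disc 5  [load 330/330]
  90 → disc 4  [load 330/330]
  90 → disc 7  [load 260/330]
7 discs opened.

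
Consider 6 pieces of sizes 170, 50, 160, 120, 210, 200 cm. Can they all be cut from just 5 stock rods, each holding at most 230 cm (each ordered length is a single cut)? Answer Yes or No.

A valid assignment using 5 stock rods:
  stock rod 1: 210 = 210
  stock rod 2: 200 = 200
  stock rod 3: 170 + 50 = 220
  stock rod 4: 160 = 160
  stock rod 5: 120 = 120
Every load is within 230 cm, so 5 stock rods suffice.

Yes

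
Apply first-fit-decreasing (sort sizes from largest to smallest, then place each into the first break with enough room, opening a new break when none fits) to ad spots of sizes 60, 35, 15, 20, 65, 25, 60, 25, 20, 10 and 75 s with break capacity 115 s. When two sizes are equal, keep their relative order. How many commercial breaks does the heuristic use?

4

Sorted descending: 75, 65, 60, 60, 35, 25, 25, 20, 20, 15, 10.
  75 → break 1 (new)  [load 75/115]
  65 → break 2 (new)  [load 65/115]
  60 → break 3 (new)  [load 60/115]
  60 → break 4 (new)  [load 60/115]
  35 → break 1  [load 110/115]
  25 → break 2  [load 90/115]
  25 → break 2  [load 115/115]
  20 → break 3  [load 80/115]
  20 → break 3  [load 100/115]
  15 → break 3  [load 115/115]
  10 → break 4  [load 70/115]
4 commercial breaks opened.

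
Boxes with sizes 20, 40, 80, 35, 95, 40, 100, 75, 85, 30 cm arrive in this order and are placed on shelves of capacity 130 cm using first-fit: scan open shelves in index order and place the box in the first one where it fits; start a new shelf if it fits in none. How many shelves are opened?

  20 → shelf 1 (new)  [load 20/130]
  40 → shelf 1  [load 60/130]
  80 → shelf 2 (new)  [load 80/130]
  35 → shelf 1  [load 95/130]
  95 → shelf 3 (new)  [load 95/130]
  40 → shelf 2  [load 120/130]
  100 → shelf 4 (new)  [load 100/130]
  75 → shelf 5 (new)  [load 75/130]
  85 → shelf 6 (new)  [load 85/130]
  30 → shelf 1  [load 125/130]
6 shelves opened.

6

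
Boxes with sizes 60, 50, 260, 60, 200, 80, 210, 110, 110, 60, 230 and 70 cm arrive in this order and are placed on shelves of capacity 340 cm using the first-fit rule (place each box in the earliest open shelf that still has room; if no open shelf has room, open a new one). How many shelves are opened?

5

  60 → shelf 1 (new)  [load 60/340]
  50 → shelf 1  [load 110/340]
  260 → shelf 2 (new)  [load 260/340]
  60 → shelf 1  [load 170/340]
  200 → shelf 3 (new)  [load 200/340]
  80 → shelf 1  [load 250/340]
  210 → shelf 4 (new)  [load 210/340]
  110 → shelf 3  [load 310/340]
  110 → shelf 4  [load 320/340]
  60 → shelf 1  [load 310/340]
  230 → shelf 5 (new)  [load 230/340]
  70 → shelf 2  [load 330/340]
5 shelves opened.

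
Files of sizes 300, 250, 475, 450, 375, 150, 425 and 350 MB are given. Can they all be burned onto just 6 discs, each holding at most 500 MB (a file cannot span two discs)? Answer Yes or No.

No

Total = 2775 MB; ⌈2775/500⌉ = 6.
The bound of 6 does not rule out 6, but exhaustive search shows no assignment into 6 discs of capacity 500 MB exists — the minimum is 7.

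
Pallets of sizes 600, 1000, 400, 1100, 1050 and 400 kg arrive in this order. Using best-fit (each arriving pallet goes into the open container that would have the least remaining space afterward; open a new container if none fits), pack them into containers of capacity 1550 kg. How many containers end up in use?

4

  600 → container 1 (new)  [load 600/1550]
  1000 → container 2 (new)  [load 1000/1550]
  400 → container 2  [load 1400/1550]
  1100 → container 3 (new)  [load 1100/1550]
  1050 → container 4 (new)  [load 1050/1550]
  400 → container 3  [load 1500/1550]
4 containers opened.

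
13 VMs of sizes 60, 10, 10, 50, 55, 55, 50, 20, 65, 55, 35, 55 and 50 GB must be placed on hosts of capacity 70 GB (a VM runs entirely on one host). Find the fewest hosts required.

Total = 65 + 60 + 55 + 55 + 55 + 55 + 50 + 50 + 50 + 35 + 20 + 10 + 10 = 570 GB.
Lower bound: ⌈570/70⌉ = 9 hosts.
A packing using 10 hosts:
  host 1: 65 = 65
  host 2: 60 + 10 = 70
  host 3: 55 + 10 = 65
  host 4: 55 = 55
  host 5: 55 = 55
  host 6: 55 = 55
  host 7: 50 + 20 = 70
  host 8: 50 = 50
  host 9: 50 = 50
  host 10: 35 = 35
No arrangement into 9 hosts stays within capacity, so 10 is optimal.

10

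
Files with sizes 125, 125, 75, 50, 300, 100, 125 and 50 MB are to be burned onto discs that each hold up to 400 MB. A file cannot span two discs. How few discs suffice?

3

Total = 300 + 125 + 125 + 125 + 100 + 75 + 50 + 50 = 950 MB.
Lower bound: ⌈950/400⌉ = 3 discs.
A packing using 3 discs:
  disc 1: 300 + 100 = 400
  disc 2: 125 + 125 + 125 = 375
  disc 3: 75 + 50 + 50 = 175
This matches the lower bound, so 3 is optimal.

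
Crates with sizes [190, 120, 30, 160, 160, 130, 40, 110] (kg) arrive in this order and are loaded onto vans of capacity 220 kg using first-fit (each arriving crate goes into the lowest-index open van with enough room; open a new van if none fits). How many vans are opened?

6

  190 → van 1 (new)  [load 190/220]
  120 → van 2 (new)  [load 120/220]
  30 → van 1  [load 220/220]
  160 → van 3 (new)  [load 160/220]
  160 → van 4 (new)  [load 160/220]
  130 → van 5 (new)  [load 130/220]
  40 → van 2  [load 160/220]
  110 → van 6 (new)  [load 110/220]
6 vans opened.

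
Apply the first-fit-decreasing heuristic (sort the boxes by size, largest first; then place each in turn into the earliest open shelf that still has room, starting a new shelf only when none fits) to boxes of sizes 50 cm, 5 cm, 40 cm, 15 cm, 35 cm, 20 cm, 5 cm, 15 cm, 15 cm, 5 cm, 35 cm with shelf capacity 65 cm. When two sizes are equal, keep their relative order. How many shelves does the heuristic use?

4

Sorted descending: 50, 40, 35, 35, 20, 15, 15, 15, 5, 5, 5.
  50 → shelf 1 (new)  [load 50/65]
  40 → shelf 2 (new)  [load 40/65]
  35 → shelf 3 (new)  [load 35/65]
  35 → shelf 4 (new)  [load 35/65]
  20 → shelf 2  [load 60/65]
  15 → shelf 1  [load 65/65]
  15 → shelf 3  [load 50/65]
  15 → shelf 3  [load 65/65]
  5 → shelf 2  [load 65/65]
  5 → shelf 4  [load 40/65]
  5 → shelf 4  [load 45/65]
4 shelves opened.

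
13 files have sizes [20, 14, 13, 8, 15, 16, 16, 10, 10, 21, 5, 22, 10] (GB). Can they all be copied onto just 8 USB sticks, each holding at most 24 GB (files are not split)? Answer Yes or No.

No

Total = 180 GB; ⌈180/24⌉ = 8.
The bound of 8 does not rule out 8, but exhaustive search shows no assignment into 8 USB sticks of capacity 24 GB exists — the minimum is 9.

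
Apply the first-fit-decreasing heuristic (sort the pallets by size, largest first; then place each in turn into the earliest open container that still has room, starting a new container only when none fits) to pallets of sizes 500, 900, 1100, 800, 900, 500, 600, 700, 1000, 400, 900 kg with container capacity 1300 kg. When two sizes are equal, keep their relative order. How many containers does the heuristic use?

8

Sorted descending: 1100, 1000, 900, 900, 900, 800, 700, 600, 500, 500, 400.
  1100 → container 1 (new)  [load 1100/1300]
  1000 → container 2 (new)  [load 1000/1300]
  900 → container 3 (new)  [load 900/1300]
  900 → container 4 (new)  [load 900/1300]
  900 → container 5 (new)  [load 900/1300]
  800 → container 6 (new)  [load 800/1300]
  700 → container 7 (new)  [load 700/1300]
  600 → container 7  [load 1300/1300]
  500 → container 6  [load 1300/1300]
  500 → container 8 (new)  [load 500/1300]
  400 → container 3  [load 1300/1300]
8 containers opened.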